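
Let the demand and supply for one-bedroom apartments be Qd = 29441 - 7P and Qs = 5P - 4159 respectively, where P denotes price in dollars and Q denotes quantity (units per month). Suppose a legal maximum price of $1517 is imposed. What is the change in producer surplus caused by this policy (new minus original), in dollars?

Without the control the market clears where 29441 - 7P = 5P - 4159, i.e. P* = 2800 and Q* = 9841.
Because the ceiling (1517) lies below the market-clearing price, it is binding.
At P = 1517: Qd = 29441 - 7·1517 = 18822 and Qs = 5·1517 - 4159 = 3426.
Producer surplus without the control is ½ · (2800 - 831.8) · 9841 = 9684528.1.
With the ceiling, producers sell 3426 units at 1517, so PS = ½ · (1517 - 831.8) · 3426 = 1173747.6.
Change in producer surplus = 1173747.6 - 9684528.1 = -8510780.5.

-8510780.5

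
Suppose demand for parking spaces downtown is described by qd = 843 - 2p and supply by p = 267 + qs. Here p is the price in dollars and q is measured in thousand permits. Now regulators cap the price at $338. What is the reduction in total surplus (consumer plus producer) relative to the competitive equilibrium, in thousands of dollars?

Rearranging supply gives qs = p - 267. Without the control the market clears where 843 - 2p = p - 267, i.e. p* = 370 and q* = 103.
Because the ceiling (338) lies below the market-clearing price, it is binding.
At p = 338: qd = 843 - 2·338 = 167 and qs = 338 - 267 = 71.
Quantity traded falls to 71. At q = 71 the demand price is (843 - 71)/2 = 386 and the supply price is 267 + 71 = 338.
Deadweight loss = ½ · (386 - 338) · (103 - 71) = ½ · 48 · 32 = 768.

768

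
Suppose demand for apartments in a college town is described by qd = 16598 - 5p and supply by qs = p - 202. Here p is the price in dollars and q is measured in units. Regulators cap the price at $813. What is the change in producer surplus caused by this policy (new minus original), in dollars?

-3188141.5

Equilibrium: 16598 - 5p = p - 202, so 16800 = 6p and p* = 2800, q* = 2598.
The ceiling of 813 is below the equilibrium price 2800, so it binds.
At p = 813: qd = 16598 - 5·813 = 12533 and qs = 813 - 202 = 611.
Producer surplus without the control is ½ · (2800 - 202) · 2598 = 3374802.
With the ceiling, producers sell 611 units at 813, so PS = ½ · (813 - 202) · 611 = 186660.5.
Change in producer surplus = 186660.5 - 3374802 = -3188141.5.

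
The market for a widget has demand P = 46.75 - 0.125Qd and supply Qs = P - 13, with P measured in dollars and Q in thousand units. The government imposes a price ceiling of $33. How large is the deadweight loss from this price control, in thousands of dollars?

Rearranging demand gives Qd = 374 - 8P. Without the control the market clears where 374 - 8P = P - 13, i.e. P* = 43 and Q* = 30.
Because the ceiling (33) lies below the market-clearing price, it is binding.
At P = 33: Qd = 374 - 8·33 = 110 and Qs = 33 - 13 = 20.
Quantity traded falls to 20. At Q = 20 the demand price is (374 - 20)/8 = 44.25 and the supply price is 13 + 20 = 33.
Deadweight loss = ½ · (44.25 - 33) · (30 - 20) = ½ · 11.25 · 10 = 56.25.

56.25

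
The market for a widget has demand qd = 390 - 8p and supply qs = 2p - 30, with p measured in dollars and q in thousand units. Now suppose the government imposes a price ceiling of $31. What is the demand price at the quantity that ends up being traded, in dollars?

Equilibrium: 390 - 8p = 2p - 30, so 420 = 10p and p* = 42, q* = 54.
Because the ceiling (31) lies below the market-clearing price, it is binding.
At p = 31: qd = 390 - 8·31 = 142 and qs = 2·31 - 30 = 32.
Only 32 units reach the market. On the demand curve, the marginal buyer's willingness to pay at q = 32 is (390 - 32)/8 = 44.75.

44.75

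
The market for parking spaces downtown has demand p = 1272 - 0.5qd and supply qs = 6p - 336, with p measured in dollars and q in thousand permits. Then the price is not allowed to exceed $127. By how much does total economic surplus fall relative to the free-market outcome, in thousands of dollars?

651468

Rearranging demand gives qd = 2544 - 2p. Without the control the market clears where 2544 - 2p = 6p - 336, i.e. p* = 360 and q* = 1824.
The ceiling of 127 is below the equilibrium price 360, so it binds.
At p = 127: qd = 2544 - 2·127 = 2290 and qs = 6·127 - 336 = 426.
Quantity traded falls to 426. At q = 426 the demand price is (2544 - 426)/2 = 1059 and the supply price is (336 + 426)/6 = 127.
Deadweight loss = ½ · (1059 - 127) · (1824 - 426) = ½ · 932 · 1398 = 651468.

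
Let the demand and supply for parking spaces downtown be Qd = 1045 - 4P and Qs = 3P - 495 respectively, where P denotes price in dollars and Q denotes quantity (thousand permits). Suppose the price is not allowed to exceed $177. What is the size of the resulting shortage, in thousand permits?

Setting quantity demanded equal to quantity supplied, 1045 - 4P = 3P - 495, gives P* = 220 and Q* = 165.
The ceiling of 177 is below the equilibrium price 220, so it binds.
At P = 177: Qd = 1045 - 4·177 = 337 and Qs = 3·177 - 495 = 36.
Shortage = Qd - Qs = 337 - 36 = 301.

301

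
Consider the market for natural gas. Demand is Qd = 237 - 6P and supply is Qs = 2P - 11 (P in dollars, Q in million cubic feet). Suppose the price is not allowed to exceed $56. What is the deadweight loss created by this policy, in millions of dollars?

Setting quantity demanded equal to quantity supplied, 237 - 6P = 2P - 11, gives P* = 31 and Q* = 51.
Since 56 is above P* = 31, the ceiling does not bind and the free-market outcome prevails.
Since the control does not bind, no trades are prevented and deadweight loss is zero.

0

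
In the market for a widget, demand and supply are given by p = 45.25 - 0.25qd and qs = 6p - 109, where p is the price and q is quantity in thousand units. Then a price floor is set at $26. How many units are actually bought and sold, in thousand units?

65

Rearranging demand gives qd = 181 - 4p. In a free market, 181 - 4p = 6p - 109 gives the equilibrium p* = 29, q* = 65.
The floor of 26 is below the equilibrium price 29, so it is not binding; the market clears at p* = 29, q* = 65.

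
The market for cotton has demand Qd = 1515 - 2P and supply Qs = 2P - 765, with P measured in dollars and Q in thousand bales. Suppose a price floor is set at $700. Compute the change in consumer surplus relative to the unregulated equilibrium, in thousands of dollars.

-31850

In a free market, 1515 - 2P = 2P - 765 gives the equilibrium P* = 570, Q* = 375.
Since 700 > 570, the floor is binding.
At P = 700: Qd = 1515 - 2·700 = 115 and Qs = 2·700 - 765 = 635.
Consumer surplus without the control is ½ · (757.5 - 570) · 375 = 35156.25.
With the floor, consumers buy 115 units at 700, so CS = ½ · (757.5 - 700) · 115 = 3306.25.
Change in consumer surplus = 3306.25 - 35156.25 = -31850.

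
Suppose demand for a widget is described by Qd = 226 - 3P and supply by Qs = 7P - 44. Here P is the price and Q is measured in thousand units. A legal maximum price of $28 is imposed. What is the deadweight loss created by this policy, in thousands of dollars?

0

Without the control the market clears where 226 - 3P = 7P - 44, i.e. P* = 27 and Q* = 145.
The ceiling of 28 is above the equilibrium price 27, so it is not binding; the market clears at P* = 27, Q* = 145.
Since the control does not bind, no trades are prevented and deadweight loss is zero.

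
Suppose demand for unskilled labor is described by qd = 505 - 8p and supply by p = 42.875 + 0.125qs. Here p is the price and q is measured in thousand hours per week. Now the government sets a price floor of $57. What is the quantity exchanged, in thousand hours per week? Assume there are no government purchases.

49

Rearranging supply gives qs = 8p - 343. In a free market, 505 - 8p = 8p - 343 gives the equilibrium p* = 53, q* = 81.
Since 57 > 53, the floor is binding.
At p = 57: qd = 505 - 8·57 = 49 and qs = 8·57 - 343 = 113.
The quantity actually transacted is the short side, demand: 49.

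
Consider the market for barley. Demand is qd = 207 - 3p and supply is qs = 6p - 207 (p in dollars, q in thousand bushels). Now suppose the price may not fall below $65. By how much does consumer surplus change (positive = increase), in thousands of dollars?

-769.5

Without the control the market clears where 207 - 3p = 6p - 207, i.e. p* = 46 and q* = 69.
Since 65 > 46, the floor is binding.
At p = 65: qd = 207 - 3·65 = 12 and qs = 6·65 - 207 = 183.
Consumer surplus without the control is ½ · (69 - 46) · 69 = 793.5.
With the floor, consumers buy 12 units at 65, so CS = ½ · (69 - 65) · 12 = 24.
Change in consumer surplus = 24 - 793.5 = -769.5.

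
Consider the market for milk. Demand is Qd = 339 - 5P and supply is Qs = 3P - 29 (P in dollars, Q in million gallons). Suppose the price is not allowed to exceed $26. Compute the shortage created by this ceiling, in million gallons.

160

Equilibrium: 339 - 5P = 3P - 29, so 368 = 8P and P* = 46, Q* = 109.
Since 26 < 46, the ceiling is binding.
At P = 26: Qd = 339 - 5·26 = 209 and Qs = 3·26 - 29 = 49.
Shortage = Qd - Qs = 209 - 49 = 160.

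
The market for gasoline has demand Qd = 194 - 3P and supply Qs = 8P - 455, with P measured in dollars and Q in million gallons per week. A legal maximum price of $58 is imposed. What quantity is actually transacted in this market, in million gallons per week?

Setting quantity demanded equal to quantity supplied, 194 - 3P = 8P - 455, gives P* = 59 and Q* = 17.
Because the ceiling (58) lies below the market-clearing price, it is binding.
At P = 58: Qd = 194 - 3·58 = 20 and Qs = 8·58 - 455 = 9.
The quantity actually transacted is the short side, supply: 9.

9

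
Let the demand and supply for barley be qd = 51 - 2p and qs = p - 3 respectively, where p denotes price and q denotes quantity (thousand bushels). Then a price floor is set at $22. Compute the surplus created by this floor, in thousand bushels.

12

Setting quantity demanded equal to quantity supplied, 51 - 2p = p - 3, gives p* = 18 and q* = 15.
The floor of 22 is above the equilibrium price 18, so it binds.
At p = 22: qd = 51 - 2·22 = 7 and qs = 22 - 3 = 19.
Surplus = qs - qd = 19 - 7 = 12.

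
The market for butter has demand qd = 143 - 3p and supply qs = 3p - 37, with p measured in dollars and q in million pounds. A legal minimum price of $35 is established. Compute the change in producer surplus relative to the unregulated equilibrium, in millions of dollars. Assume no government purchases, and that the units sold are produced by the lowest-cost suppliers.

152.5

Setting quantity demanded equal to quantity supplied, 143 - 3p = 3p - 37, gives p* = 30 and q* = 53.
Since 35 > 30, the floor is binding.
At p = 35: qd = 143 - 3·35 = 38 and qs = 3·35 - 37 = 68.
Producer surplus without the control is ½ · (30 - 37/3) · 53 = 2809/6.
With the floor, 38 units are sold at 35. The supply price at q = 38 is 25, so PS = ½ · [(35 - 37/3) + (35 - 25)] · 38 = 1862/3.
Change in producer surplus = 1862/3 - 2809/6 = 152.5.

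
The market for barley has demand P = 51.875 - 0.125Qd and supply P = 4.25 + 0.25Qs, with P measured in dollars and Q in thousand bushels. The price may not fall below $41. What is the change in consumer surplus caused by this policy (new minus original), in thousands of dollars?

Rearranging demand gives Qd = 415 - 8P; rearranging supply gives Qs = 4P - 17. In a free market, 415 - 8P = 4P - 17 gives the equilibrium P* = 36, Q* = 127.
Because the floor (41) lies above the market-clearing price, it is binding.
At P = 41: Qd = 415 - 8·41 = 87 and Qs = 4·41 - 17 = 147.
Consumer surplus without the control is ½ · (51.875 - 36) · 127 = 1008.0625.
With the floor, consumers buy 87 units at 41, so CS = ½ · (51.875 - 41) · 87 = 473.0625.
Change in consumer surplus = 473.0625 - 1008.0625 = -535.

-535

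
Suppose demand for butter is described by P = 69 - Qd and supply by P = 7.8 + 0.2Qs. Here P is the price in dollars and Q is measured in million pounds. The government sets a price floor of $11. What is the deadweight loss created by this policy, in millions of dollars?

0

Rearranging demand gives Qd = 69 - P; rearranging supply gives Qs = 5P - 39. In a free market, 69 - P = 5P - 39 gives the equilibrium P* = 18, Q* = 51.
Since 11 is below P* = 18, the floor does not bind and the free-market outcome prevails.
Since the control does not bind, no trades are prevented and deadweight loss is zero.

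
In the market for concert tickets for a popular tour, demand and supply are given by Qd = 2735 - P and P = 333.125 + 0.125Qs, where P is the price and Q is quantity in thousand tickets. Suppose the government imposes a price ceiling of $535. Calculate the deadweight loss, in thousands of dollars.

152100

Rearranging supply gives Qs = 8P - 2665. Equilibrium: 2735 - P = 8P - 2665, so 5400 = 9P and P* = 600, Q* = 2135.
Since 535 < 600, the ceiling is binding.
At P = 535: Qd = 2735 - 535 = 2200 and Qs = 8·535 - 2665 = 1615.
Quantity traded falls to 1615. At Q = 1615 the demand price is 2735 - 1615 = 1120 and the supply price is (2665 + 1615)/8 = 535.
Deadweight loss = ½ · (1120 - 535) · (2135 - 1615) = ½ · 585 · 520 = 152100.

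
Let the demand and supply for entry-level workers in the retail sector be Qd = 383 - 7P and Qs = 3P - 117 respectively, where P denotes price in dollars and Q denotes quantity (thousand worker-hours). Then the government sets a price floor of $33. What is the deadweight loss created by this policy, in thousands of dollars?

Without the control the market clears where 383 - 7P = 3P - 117, i.e. P* = 50 and Q* = 33.
The floor of 33 is below the equilibrium price 50, so it is not binding; the market clears at P* = 50, Q* = 33.
Since the control does not bind, no trades are prevented and deadweight loss is zero.

0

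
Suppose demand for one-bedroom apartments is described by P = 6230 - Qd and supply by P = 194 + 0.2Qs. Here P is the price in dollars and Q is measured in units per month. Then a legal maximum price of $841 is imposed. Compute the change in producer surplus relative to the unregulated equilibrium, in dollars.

Rearranging demand gives Qd = 6230 - P; rearranging supply gives Qs = 5P - 970. Setting quantity demanded equal to quantity supplied, 6230 - P = 5P - 970, gives P* = 1200 and Q* = 5030.
Because the ceiling (841) lies below the market-clearing price, it is binding.
At P = 841: Qd = 6230 - 841 = 5389 and Qs = 5·841 - 970 = 3235.
Producer surplus without the control is ½ · (1200 - 194) · 5030 = 2530090.
With the ceiling, producers sell 3235 units at 841, so PS = ½ · (841 - 194) · 3235 = 1046522.5.
Change in producer surplus = 1046522.5 - 2530090 = -1483567.5.

-1483567.5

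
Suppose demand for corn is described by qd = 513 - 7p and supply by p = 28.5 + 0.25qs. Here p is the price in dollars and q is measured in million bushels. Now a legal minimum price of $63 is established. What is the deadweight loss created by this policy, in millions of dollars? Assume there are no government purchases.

346.5

Rearranging supply gives qs = 4p - 114. Equilibrium: 513 - 7p = 4p - 114, so 627 = 11p and p* = 57, q* = 114.
Because the floor (63) lies above the market-clearing price, it is binding.
At p = 63: qd = 513 - 7·63 = 72 and qs = 4·63 - 114 = 138.
Quantity traded falls to 72. At q = 72 the demand price is (513 - 72)/7 = 63 and the supply price is (114 + 72)/4 = 46.5.
Deadweight loss = ½ · (63 - 46.5) · (114 - 72) = ½ · 16.5 · 42 = 346.5.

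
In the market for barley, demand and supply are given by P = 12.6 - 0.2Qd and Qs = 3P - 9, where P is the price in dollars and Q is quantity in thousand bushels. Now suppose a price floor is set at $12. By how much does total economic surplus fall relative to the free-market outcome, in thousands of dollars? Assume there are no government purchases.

60

Rearranging demand gives Qd = 63 - 5P. Setting quantity demanded equal to quantity supplied, 63 - 5P = 3P - 9, gives P* = 9 and Q* = 18.
Because the floor (12) lies above the market-clearing price, it is binding.
At P = 12: Qd = 63 - 5·12 = 3 and Qs = 3·12 - 9 = 27.
Quantity traded falls to 3. At Q = 3 the demand price is (63 - 3)/5 = 12 and the supply price is (9 + 3)/3 = 4.
Deadweight loss = ½ · (12 - 4) · (18 - 3) = ½ · 8 · 15 = 60.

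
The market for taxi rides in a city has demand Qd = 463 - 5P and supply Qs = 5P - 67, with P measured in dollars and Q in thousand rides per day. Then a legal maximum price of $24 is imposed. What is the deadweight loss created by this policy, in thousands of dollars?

4205

In a free market, 463 - 5P = 5P - 67 gives the equilibrium P* = 53, Q* = 198.
The ceiling of 24 is below the equilibrium price 53, so it binds.
At P = 24: Qd = 463 - 5·24 = 343 and Qs = 5·24 - 67 = 53.
Quantity traded falls to 53. At Q = 53 the demand price is (463 - 53)/5 = 82 and the supply price is (67 + 53)/5 = 24.
Deadweight loss = ½ · (82 - 24) · (198 - 53) = ½ · 58 · 145 = 4205.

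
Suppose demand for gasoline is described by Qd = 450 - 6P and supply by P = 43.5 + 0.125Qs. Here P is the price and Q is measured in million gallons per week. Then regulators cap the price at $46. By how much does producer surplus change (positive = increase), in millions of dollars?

-704

Rearranging supply gives Qs = 8P - 348. Equilibrium: 450 - 6P = 8P - 348, so 798 = 14P and P* = 57, Q* = 108.
Since 46 < 57, the ceiling is binding.
At P = 46: Qd = 450 - 6·46 = 174 and Qs = 8·46 - 348 = 20.
Producer surplus without the control is ½ · (57 - 43.5) · 108 = 729.
With the ceiling, producers sell 20 units at 46, so PS = ½ · (46 - 43.5) · 20 = 25.
Change in producer surplus = 25 - 729 = -704.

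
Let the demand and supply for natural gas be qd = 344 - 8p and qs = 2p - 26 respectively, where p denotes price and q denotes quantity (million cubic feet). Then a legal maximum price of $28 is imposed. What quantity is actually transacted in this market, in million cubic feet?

In a free market, 344 - 8p = 2p - 26 gives the equilibrium p* = 37, q* = 48.
Since 28 < 37, the ceiling is binding.
At p = 28: qd = 344 - 8·28 = 120 and qs = 2·28 - 26 = 30.
The quantity actually transacted is the short side, supply: 30.

30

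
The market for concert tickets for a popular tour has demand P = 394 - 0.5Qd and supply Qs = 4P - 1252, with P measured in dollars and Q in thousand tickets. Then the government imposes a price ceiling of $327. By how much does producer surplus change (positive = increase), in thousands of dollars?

Rearranging demand gives Qd = 788 - 2P. Equilibrium: 788 - 2P = 4P - 1252, so 2040 = 6P and P* = 340, Q* = 108.
The ceiling of 327 is below the equilibrium price 340, so it binds.
At P = 327: Qd = 788 - 2·327 = 134 and Qs = 4·327 - 1252 = 56.
Producer surplus without the control is ½ · (340 - 313) · 108 = 1458.
With the ceiling, producers sell 56 units at 327, so PS = ½ · (327 - 313) · 56 = 392.
Change in producer surplus = 392 - 1458 = -1066.

-1066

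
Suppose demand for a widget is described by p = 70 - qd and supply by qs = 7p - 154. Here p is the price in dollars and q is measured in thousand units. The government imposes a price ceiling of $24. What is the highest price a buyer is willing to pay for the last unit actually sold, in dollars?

56

Rearranging demand gives qd = 70 - p. Equilibrium: 70 - p = 7p - 154, so 224 = 8p and p* = 28, q* = 42.
Since 24 < 28, the ceiling is binding.
At p = 24: qd = 70 - 24 = 46 and qs = 7·24 - 154 = 14.
Only 14 units reach the market. On the demand curve, the marginal buyer's willingness to pay at q = 14 is (70 - 14) = 56.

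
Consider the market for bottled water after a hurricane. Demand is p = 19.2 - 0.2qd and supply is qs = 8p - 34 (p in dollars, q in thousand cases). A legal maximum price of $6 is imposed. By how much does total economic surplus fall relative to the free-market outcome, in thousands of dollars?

166.4

Rearranging demand gives qd = 96 - 5p. In a free market, 96 - 5p = 8p - 34 gives the equilibrium p* = 10, q* = 46.
Since 6 < 10, the ceiling is binding.
At p = 6: qd = 96 - 5·6 = 66 and qs = 8·6 - 34 = 14.
Quantity traded falls to 14. At q = 14 the demand price is (96 - 14)/5 = 16.4 and the supply price is (34 + 14)/8 = 6.
Deadweight loss = ½ · (16.4 - 6) · (46 - 14) = ½ · 10.4 · 32 = 166.4.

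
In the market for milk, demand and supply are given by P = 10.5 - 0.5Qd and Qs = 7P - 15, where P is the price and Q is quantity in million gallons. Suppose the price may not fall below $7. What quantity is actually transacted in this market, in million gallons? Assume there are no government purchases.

7

Rearranging demand gives Qd = 21 - 2P. Equilibrium: 21 - 2P = 7P - 15, so 36 = 9P and P* = 4, Q* = 13.
The floor of 7 is above the equilibrium price 4, so it binds.
At P = 7: Qd = 21 - 2·7 = 7 and Qs = 7·7 - 15 = 34.
The quantity actually transacted is the short side, demand: 7.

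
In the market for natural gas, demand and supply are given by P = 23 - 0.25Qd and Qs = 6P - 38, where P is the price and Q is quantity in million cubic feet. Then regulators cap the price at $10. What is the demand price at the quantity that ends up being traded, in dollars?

17.5

Rearranging demand gives Qd = 92 - 4P. Without the control the market clears where 92 - 4P = 6P - 38, i.e. P* = 13 and Q* = 40.
Because the ceiling (10) lies below the market-clearing price, it is binding.
At P = 10: Qd = 92 - 4·10 = 52 and Qs = 6·10 - 38 = 22.
Only 22 units reach the market. On the demand curve, the marginal buyer's willingness to pay at Q = 22 is (92 - 22)/4 = 17.5.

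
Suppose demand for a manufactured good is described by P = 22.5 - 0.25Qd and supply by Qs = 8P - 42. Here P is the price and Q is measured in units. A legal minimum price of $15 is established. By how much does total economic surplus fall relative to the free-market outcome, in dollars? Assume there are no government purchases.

Rearranging demand gives Qd = 90 - 4P. Setting quantity demanded equal to quantity supplied, 90 - 4P = 8P - 42, gives P* = 11 and Q* = 46.
The floor of 15 is above the equilibrium price 11, so it binds.
At P = 15: Qd = 90 - 4·15 = 30 and Qs = 8·15 - 42 = 78.
Quantity traded falls to 30. At Q = 30 the demand price is (90 - 30)/4 = 15 and the supply price is (42 + 30)/8 = 9.
Deadweight loss = ½ · (15 - 9) · (46 - 30) = ½ · 6 · 16 = 48.

48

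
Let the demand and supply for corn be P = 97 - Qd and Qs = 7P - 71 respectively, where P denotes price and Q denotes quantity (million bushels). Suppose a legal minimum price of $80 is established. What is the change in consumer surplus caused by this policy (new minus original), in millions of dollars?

-2743.5

Rearranging demand gives Qd = 97 - P. Without the control the market clears where 97 - P = 7P - 71, i.e. P* = 21 and Q* = 76.
The floor of 80 is above the equilibrium price 21, so it binds.
At P = 80: Qd = 97 - 80 = 17 and Qs = 7·80 - 71 = 489.
Consumer surplus without the control is ½ · (97 - 21) · 76 = 2888.
With the floor, consumers buy 17 units at 80, so CS = ½ · (97 - 80) · 17 = 144.5.
Change in consumer surplus = 144.5 - 2888 = -2743.5.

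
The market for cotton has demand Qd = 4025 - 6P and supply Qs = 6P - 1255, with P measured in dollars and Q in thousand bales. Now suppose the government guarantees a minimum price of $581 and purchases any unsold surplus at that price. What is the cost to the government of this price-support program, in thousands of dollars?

Equilibrium: 4025 - 6P = 6P - 1255, so 5280 = 12P and P* = 440, Q* = 1385.
Because the floor (581) lies above the market-clearing price, it is binding.
At P = 581: Qd = 4025 - 6·581 = 539 and Qs = 6·581 - 1255 = 2231.
Surplus = Qs - Qd = 1692.
Government expenditure = surplus × support price = 1692 × 581 = 983052.

983052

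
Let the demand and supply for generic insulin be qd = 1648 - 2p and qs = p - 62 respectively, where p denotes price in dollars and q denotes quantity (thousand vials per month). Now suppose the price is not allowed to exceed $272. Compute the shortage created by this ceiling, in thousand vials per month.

894

Without the control the market clears where 1648 - 2p = p - 62, i.e. p* = 570 and q* = 508.
Because the ceiling (272) lies below the market-clearing price, it is binding.
At p = 272: qd = 1648 - 2·272 = 1104 and qs = 272 - 62 = 210.
Shortage = qd - qs = 1104 - 210 = 894.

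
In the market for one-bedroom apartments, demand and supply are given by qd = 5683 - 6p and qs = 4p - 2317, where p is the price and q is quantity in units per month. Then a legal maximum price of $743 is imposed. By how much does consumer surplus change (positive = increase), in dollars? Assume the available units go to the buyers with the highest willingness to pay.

In a free market, 5683 - 6p = 4p - 2317 gives the equilibrium p* = 800, q* = 883.
Because the ceiling (743) lies below the market-clearing price, it is binding.
At p = 743: qd = 5683 - 6·743 = 1225 and qs = 4·743 - 2317 = 655.
Consumer surplus without the control is ½ · (5683/6 - 800) · 883 = 779689/12.
With the ceiling, 655 units are sold at 743 (assume they go to the highest-value buyers). The demand price at q = 655 is 838, so CS = ½ · [(5683/6 - 743) + (838 - 743)] · 655 = 1175725/12.
Change in consumer surplus = 1175725/12 - 779689/12 = 33003.

33003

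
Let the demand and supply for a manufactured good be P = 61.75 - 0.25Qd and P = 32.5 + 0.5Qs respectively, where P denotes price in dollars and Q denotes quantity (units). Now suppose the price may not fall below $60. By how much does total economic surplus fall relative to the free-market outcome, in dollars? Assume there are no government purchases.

Rearranging demand gives Qd = 247 - 4P; rearranging supply gives Qs = 2P - 65. Equilibrium: 247 - 4P = 2P - 65, so 312 = 6P and P* = 52, Q* = 39.
Since 60 > 52, the floor is binding.
At P = 60: Qd = 247 - 4·60 = 7 and Qs = 2·60 - 65 = 55.
Quantity traded falls to 7. At Q = 7 the demand price is (247 - 7)/4 = 60 and the supply price is (65 + 7)/2 = 36.
Deadweight loss = ½ · (60 - 36) · (39 - 7) = ½ · 24 · 32 = 384.

384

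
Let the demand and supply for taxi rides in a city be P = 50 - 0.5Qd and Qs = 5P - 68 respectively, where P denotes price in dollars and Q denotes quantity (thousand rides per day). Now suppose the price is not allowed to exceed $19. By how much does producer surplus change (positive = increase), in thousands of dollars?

-197.5

Rearranging demand gives Qd = 100 - 2P. Without the control the market clears where 100 - 2P = 5P - 68, i.e. P* = 24 and Q* = 52.
The ceiling of 19 is below the equilibrium price 24, so it binds.
At P = 19: Qd = 100 - 2·19 = 62 and Qs = 5·19 - 68 = 27.
Producer surplus without the control is ½ · (24 - 13.6) · 52 = 270.4.
With the ceiling, producers sell 27 units at 19, so PS = ½ · (19 - 13.6) · 27 = 72.9.
Change in producer surplus = 72.9 - 270.4 = -197.5.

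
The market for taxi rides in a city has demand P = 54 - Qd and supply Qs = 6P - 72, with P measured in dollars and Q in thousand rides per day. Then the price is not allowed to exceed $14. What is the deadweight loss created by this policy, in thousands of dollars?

336

Rearranging demand gives Qd = 54 - P. Equilibrium: 54 - P = 6P - 72, so 126 = 7P and P* = 18, Q* = 36.
Since 14 < 18, the ceiling is binding.
At P = 14: Qd = 54 - 14 = 40 and Qs = 6·14 - 72 = 12.
Quantity traded falls to 12. At Q = 12 the demand price is 54 - 12 = 42 and the supply price is (72 + 12)/6 = 14.
Deadweight loss = ½ · (42 - 14) · (36 - 12) = ½ · 28 · 24 = 336.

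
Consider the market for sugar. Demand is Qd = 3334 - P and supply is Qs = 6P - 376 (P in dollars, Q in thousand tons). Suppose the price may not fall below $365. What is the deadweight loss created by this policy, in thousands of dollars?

0

In a free market, 3334 - P = 6P - 376 gives the equilibrium P* = 530, Q* = 2804.
Since 365 is below P* = 530, the floor does not bind and the free-market outcome prevails.
Since the control does not bind, no trades are prevented and deadweight loss is zero.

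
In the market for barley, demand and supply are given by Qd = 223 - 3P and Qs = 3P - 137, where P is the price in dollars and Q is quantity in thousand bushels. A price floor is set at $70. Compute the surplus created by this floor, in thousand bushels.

Setting quantity demanded equal to quantity supplied, 223 - 3P = 3P - 137, gives P* = 60 and Q* = 43.
The floor of 70 is above the equilibrium price 60, so it binds.
At P = 70: Qd = 223 - 3·70 = 13 and Qs = 3·70 - 137 = 73.
Surplus = Qs - Qd = 73 - 13 = 60.

60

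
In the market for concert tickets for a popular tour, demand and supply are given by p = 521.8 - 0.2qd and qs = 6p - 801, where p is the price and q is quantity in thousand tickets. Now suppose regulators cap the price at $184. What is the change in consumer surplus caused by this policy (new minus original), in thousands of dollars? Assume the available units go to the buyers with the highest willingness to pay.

-18975.6

Rearranging demand gives qd = 2609 - 5p. Equilibrium: 2609 - 5p = 6p - 801, so 3410 = 11p and p* = 310, q* = 1059.
Since 184 < 310, the ceiling is binding.
At p = 184: qd = 2609 - 5·184 = 1689 and qs = 6·184 - 801 = 303.
Consumer surplus without the control is ½ · (521.8 - 310) · 1059 = 112148.1.
With the ceiling, 303 units are sold at 184 (assume they go to the highest-value buyers). The demand price at q = 303 is 461.2, so CS = ½ · [(521.8 - 184) + (461.2 - 184)] · 303 = 93172.5.
Change in consumer surplus = 93172.5 - 112148.1 = -18975.6.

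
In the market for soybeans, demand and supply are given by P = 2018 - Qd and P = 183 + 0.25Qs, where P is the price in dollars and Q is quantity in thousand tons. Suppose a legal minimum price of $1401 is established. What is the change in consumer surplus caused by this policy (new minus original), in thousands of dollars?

-887167.5

Rearranging demand gives Qd = 2018 - P; rearranging supply gives Qs = 4P - 732. Equilibrium: 2018 - P = 4P - 732, so 2750 = 5P and P* = 550, Q* = 1468.
The floor of 1401 is above the equilibrium price 550, so it binds.
At P = 1401: Qd = 2018 - 1401 = 617 and Qs = 4·1401 - 732 = 4872.
Consumer surplus without the control is ½ · (2018 - 550) · 1468 = 1077512.
With the floor, consumers buy 617 units at 1401, so CS = ½ · (2018 - 1401) · 617 = 190344.5.
Change in consumer surplus = 190344.5 - 1077512 = -887167.5.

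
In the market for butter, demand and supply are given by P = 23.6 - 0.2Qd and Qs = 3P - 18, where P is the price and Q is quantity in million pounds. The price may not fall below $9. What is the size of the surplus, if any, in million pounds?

0

Rearranging demand gives Qd = 118 - 5P. Without the control the market clears where 118 - 5P = 3P - 18, i.e. P* = 17 and Q* = 33.
The floor of 9 is below the equilibrium price 17, so it is not binding; the market clears at P* = 17, Q* = 33.
Since the control does not bind, there is no surplus.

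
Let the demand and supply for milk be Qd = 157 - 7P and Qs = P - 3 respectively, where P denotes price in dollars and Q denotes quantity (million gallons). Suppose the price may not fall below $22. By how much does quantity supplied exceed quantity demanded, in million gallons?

16

Setting quantity demanded equal to quantity supplied, 157 - 7P = P - 3, gives P* = 20 and Q* = 17.
The floor of 22 is above the equilibrium price 20, so it binds.
At P = 22: Qd = 157 - 7·22 = 3 and Qs = 22 - 3 = 19.
Surplus = Qs - Qd = 19 - 3 = 16.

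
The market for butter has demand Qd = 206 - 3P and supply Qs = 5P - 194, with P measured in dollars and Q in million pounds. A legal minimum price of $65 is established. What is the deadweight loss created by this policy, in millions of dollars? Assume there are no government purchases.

540

In a free market, 206 - 3P = 5P - 194 gives the equilibrium P* = 50, Q* = 56.
The floor of 65 is above the equilibrium price 50, so it binds.
At P = 65: Qd = 206 - 3·65 = 11 and Qs = 5·65 - 194 = 131.
Quantity traded falls to 11. At Q = 11 the demand price is (206 - 11)/3 = 65 and the supply price is (194 + 11)/5 = 41.
Deadweight loss = ½ · (65 - 41) · (56 - 11) = ½ · 24 · 45 = 540.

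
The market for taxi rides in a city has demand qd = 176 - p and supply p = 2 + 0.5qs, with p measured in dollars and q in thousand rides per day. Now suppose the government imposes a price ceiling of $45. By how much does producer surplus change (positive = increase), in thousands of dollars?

-1515

Rearranging supply gives qs = 2p - 4. In a free market, 176 - p = 2p - 4 gives the equilibrium p* = 60, q* = 116.
Because the ceiling (45) lies below the market-clearing price, it is binding.
At p = 45: qd = 176 - 45 = 131 and qs = 2·45 - 4 = 86.
Producer surplus without the control is ½ · (60 - 2) · 116 = 3364.
With the ceiling, producers sell 86 units at 45, so PS = ½ · (45 - 2) · 86 = 1849.
Change in producer surplus = 1849 - 3364 = -1515.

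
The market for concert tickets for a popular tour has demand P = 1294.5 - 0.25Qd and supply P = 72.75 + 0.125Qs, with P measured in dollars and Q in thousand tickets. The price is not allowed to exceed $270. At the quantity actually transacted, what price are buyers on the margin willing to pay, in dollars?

Rearranging demand gives Qd = 5178 - 4P; rearranging supply gives Qs = 8P - 582. Setting quantity demanded equal to quantity supplied, 5178 - 4P = 8P - 582, gives P* = 480 and Q* = 3258.
Since 270 < 480, the ceiling is binding.
At P = 270: Qd = 5178 - 4·270 = 4098 and Qs = 8·270 - 582 = 1578.
Only 1578 units reach the market. On the demand curve, the marginal buyer's willingness to pay at Q = 1578 is (5178 - 1578)/4 = 900.

900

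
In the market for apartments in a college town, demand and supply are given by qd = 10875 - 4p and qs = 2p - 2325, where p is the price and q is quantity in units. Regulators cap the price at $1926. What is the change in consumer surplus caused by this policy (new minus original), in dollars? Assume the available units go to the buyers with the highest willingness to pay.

380860

Equilibrium: 10875 - 4p = 2p - 2325, so 13200 = 6p and p* = 2200, q* = 2075.
Because the ceiling (1926) lies below the market-clearing price, it is binding.
At p = 1926: qd = 10875 - 4·1926 = 3171 and qs = 2·1926 - 2325 = 1527.
Consumer surplus without the control is ½ · (2718.75 - 2200) · 2075 = 538203.125.
With the ceiling, 1527 units are sold at 1926 (assume they go to the highest-value buyers). The demand price at q = 1527 is 2337, so CS = ½ · [(2718.75 - 1926) + (2337 - 1926)] · 1527 = 919063.125.
Change in consumer surplus = 919063.125 - 538203.125 = 380860.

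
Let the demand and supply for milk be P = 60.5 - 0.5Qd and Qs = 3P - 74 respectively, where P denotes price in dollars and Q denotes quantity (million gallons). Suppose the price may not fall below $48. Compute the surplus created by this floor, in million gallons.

45

Rearranging demand gives Qd = 121 - 2P. Equilibrium: 121 - 2P = 3P - 74, so 195 = 5P and P* = 39, Q* = 43.
Because the floor (48) lies above the market-clearing price, it is binding.
At P = 48: Qd = 121 - 2·48 = 25 and Qs = 3·48 - 74 = 70.
Surplus = Qs - Qd = 70 - 25 = 45.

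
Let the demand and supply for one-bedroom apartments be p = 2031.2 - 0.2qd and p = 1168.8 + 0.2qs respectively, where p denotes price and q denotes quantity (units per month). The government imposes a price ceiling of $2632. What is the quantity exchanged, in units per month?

Rearranging demand gives qd = 10156 - 5p; rearranging supply gives qs = 5p - 5844. In a free market, 10156 - 5p = 5p - 5844 gives the equilibrium p* = 1600, q* = 2156.
Since 2632 is above p* = 1600, the ceiling does not bind and the free-market outcome prevails.

2156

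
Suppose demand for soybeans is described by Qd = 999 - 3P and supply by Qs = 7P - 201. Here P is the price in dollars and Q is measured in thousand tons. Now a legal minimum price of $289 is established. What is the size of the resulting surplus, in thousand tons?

Without the control the market clears where 999 - 3P = 7P - 201, i.e. P* = 120 and Q* = 639.
Since 289 > 120, the floor is binding.
At P = 289: Qd = 999 - 3·289 = 132 and Qs = 7·289 - 201 = 1822.
Surplus = Qs - Qd = 1822 - 132 = 1690.

1690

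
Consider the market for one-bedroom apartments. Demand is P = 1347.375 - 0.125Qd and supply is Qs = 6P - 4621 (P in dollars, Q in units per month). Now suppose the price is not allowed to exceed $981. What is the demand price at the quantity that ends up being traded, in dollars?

Rearranging demand gives Qd = 10779 - 8P. Setting quantity demanded equal to quantity supplied, 10779 - 8P = 6P - 4621, gives P* = 1100 and Q* = 1979.
The ceiling of 981 is below the equilibrium price 1100, so it binds.
At P = 981: Qd = 10779 - 8·981 = 2931 and Qs = 6·981 - 4621 = 1265.
Only 1265 units reach the market. On the demand curve, the marginal buyer's willingness to pay at Q = 1265 is (10779 - 1265)/8 = 1189.25.

1189.25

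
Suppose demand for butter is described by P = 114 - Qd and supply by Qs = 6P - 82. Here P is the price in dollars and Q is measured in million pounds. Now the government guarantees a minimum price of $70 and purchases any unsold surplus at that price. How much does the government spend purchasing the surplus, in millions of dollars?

20580

Rearranging demand gives Qd = 114 - P. Without the control the market clears where 114 - P = 6P - 82, i.e. P* = 28 and Q* = 86.
Since 70 > 28, the floor is binding.
At P = 70: Qd = 114 - 70 = 44 and Qs = 6·70 - 82 = 338.
Surplus = Qs - Qd = 294.
Government expenditure = surplus × support price = 294 × 70 = 20580.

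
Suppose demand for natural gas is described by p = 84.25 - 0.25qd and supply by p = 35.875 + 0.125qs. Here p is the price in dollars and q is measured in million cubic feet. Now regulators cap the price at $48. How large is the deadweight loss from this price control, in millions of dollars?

Rearranging demand gives qd = 337 - 4p; rearranging supply gives qs = 8p - 287. Setting quantity demanded equal to quantity supplied, 337 - 4p = 8p - 287, gives p* = 52 and q* = 129.
Because the ceiling (48) lies below the market-clearing price, it is binding.
At p = 48: qd = 337 - 4·48 = 145 and qs = 8·48 - 287 = 97.
Quantity traded falls to 97. At q = 97 the demand price is (337 - 97)/4 = 60 and the supply price is (287 + 97)/8 = 48.
Deadweight loss = ½ · (60 - 48) · (129 - 97) = ½ · 12 · 32 = 192.

192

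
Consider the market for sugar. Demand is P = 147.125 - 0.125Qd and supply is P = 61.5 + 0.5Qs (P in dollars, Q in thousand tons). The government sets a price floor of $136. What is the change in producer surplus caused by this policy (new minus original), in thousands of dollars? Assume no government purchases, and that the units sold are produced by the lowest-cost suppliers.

-42

Rearranging demand gives Qd = 1177 - 8P; rearranging supply gives Qs = 2P - 123. Setting quantity demanded equal to quantity supplied, 1177 - 8P = 2P - 123, gives P* = 130 and Q* = 137.
Since 136 > 130, the floor is binding.
At P = 136: Qd = 1177 - 8·136 = 89 and Qs = 2·136 - 123 = 149.
Producer surplus without the control is ½ · (130 - 61.5) · 137 = 4692.25.
With the floor, 89 units are sold at 136. The supply price at Q = 89 is 106, so PS = ½ · [(136 - 61.5) + (136 - 106)] · 89 = 4650.25.
Change in producer surplus = 4650.25 - 4692.25 = -42.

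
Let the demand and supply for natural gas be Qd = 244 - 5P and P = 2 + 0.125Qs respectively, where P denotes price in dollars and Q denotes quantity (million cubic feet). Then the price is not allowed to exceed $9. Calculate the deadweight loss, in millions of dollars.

1258.4

Rearranging supply gives Qs = 8P - 16. In a free market, 244 - 5P = 8P - 16 gives the equilibrium P* = 20, Q* = 144.
Since 9 < 20, the ceiling is binding.
At P = 9: Qd = 244 - 5·9 = 199 and Qs = 8·9 - 16 = 56.
Quantity traded falls to 56. At Q = 56 the demand price is (244 - 56)/5 = 37.6 and the supply price is (16 + 56)/8 = 9.
Deadweight loss = ½ · (37.6 - 9) · (144 - 56) = ½ · 28.6 · 88 = 1258.4.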